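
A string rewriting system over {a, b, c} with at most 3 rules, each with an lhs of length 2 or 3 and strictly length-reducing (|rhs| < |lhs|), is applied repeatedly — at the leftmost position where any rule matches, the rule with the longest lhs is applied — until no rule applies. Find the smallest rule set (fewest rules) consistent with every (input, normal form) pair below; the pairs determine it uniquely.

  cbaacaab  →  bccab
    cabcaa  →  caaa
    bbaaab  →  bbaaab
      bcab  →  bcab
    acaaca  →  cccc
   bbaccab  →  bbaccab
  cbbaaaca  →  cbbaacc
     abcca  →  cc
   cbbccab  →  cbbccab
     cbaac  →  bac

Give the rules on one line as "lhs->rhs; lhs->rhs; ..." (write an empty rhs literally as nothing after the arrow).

abc->a; aca->cc; cba->b

  | cbaacaab => bacaab => bccab
  | cabcaa => caaa
  | bbaaab
  | bcab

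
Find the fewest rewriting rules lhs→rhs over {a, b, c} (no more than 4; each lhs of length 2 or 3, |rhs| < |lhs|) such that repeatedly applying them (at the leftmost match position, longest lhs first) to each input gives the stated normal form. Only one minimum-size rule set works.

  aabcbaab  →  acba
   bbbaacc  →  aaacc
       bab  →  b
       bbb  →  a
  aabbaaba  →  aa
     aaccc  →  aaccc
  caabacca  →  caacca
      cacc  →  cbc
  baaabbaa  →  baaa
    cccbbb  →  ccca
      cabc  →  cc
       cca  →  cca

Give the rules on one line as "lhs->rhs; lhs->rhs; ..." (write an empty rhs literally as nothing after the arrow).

ab->; bbb->a; cac->cb

  | aabcbaab => acbaab => acba
  | bbbaacc => aaacc
  | bab => b
  | bbb => a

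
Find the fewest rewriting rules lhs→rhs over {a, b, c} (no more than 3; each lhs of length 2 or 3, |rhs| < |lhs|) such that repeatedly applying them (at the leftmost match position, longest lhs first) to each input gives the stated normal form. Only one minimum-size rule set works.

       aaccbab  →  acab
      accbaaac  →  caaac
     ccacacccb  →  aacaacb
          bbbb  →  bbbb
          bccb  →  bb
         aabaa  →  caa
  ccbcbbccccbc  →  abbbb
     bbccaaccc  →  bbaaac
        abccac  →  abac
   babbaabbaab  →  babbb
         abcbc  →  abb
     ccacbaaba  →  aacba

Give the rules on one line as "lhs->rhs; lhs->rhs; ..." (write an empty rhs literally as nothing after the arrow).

aab->c; bc->b; cc->a

  | aaccbab => aaabab => acab
  | accbaaac => aabaaac => caaac
  | ccacacccb => aacacccb => aacaacb
  | bbbb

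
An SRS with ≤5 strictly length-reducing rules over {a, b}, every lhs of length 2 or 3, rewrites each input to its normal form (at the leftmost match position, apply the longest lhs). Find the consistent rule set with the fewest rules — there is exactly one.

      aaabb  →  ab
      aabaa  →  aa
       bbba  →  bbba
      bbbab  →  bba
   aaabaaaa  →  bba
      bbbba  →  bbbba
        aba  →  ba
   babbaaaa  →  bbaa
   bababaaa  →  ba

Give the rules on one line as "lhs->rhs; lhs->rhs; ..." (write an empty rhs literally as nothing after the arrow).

aaa->ba; aab->; aba->ba; bab->a

  | aaabb => babb => ab
  | aabaa => aa
  | bbba
  | bbbab => bba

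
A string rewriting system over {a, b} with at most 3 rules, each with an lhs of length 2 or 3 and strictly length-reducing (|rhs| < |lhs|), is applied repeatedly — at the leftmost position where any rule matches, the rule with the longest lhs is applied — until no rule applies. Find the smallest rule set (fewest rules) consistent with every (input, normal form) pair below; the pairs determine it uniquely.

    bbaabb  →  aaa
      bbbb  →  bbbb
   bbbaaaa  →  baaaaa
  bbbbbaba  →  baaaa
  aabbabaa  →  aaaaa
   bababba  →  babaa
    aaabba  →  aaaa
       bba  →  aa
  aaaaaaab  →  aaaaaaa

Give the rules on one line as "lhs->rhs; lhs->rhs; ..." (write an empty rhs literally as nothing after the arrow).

aab->aa; abb->a; bba->aa

  | bbaabb => aaabb => aaab => aaa
  | bbbb
  | bbbaaaa => baaaaa
  | bbbbbaba => bbbaaba => baaaba => baaaa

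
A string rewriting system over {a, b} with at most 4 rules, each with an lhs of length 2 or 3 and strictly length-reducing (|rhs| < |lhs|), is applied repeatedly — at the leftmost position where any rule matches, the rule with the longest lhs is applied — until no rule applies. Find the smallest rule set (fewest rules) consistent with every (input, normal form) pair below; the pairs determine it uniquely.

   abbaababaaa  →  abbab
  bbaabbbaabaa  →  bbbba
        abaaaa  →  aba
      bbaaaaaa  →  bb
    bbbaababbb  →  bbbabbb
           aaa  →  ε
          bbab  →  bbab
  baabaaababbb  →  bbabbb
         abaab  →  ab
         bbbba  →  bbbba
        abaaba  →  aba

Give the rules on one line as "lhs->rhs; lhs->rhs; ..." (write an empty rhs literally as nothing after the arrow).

  | abbaababaaa => abbabaaa => abbab
  | bbaabbbaabaa => bbbbaabaa => bbbbaa => bbbba
  | abaaaa => aba
  | bbaaaaaa => bbaaa => bb

aa->a; aaa->; aab->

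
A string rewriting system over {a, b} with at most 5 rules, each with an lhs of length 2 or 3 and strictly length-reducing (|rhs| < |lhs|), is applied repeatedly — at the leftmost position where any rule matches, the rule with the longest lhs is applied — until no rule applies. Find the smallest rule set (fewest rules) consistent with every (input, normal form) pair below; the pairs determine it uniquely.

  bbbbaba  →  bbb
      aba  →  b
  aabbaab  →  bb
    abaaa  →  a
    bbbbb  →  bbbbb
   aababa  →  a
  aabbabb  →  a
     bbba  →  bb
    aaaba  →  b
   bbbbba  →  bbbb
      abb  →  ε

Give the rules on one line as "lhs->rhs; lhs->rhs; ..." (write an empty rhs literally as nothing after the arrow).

  | bbbbaba => bbbba => bbb
  | aba => b
  | aabbaab => aaab => bb
  | abaaa => baa => a

aaa->b; aba->b; abb->; ba->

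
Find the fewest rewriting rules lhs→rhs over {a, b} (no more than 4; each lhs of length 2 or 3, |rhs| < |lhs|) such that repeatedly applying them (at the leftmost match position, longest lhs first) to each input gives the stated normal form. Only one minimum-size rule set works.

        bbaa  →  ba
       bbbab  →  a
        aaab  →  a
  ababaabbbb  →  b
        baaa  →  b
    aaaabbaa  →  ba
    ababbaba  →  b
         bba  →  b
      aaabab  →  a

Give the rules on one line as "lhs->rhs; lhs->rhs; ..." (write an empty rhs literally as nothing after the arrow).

aa->b; ab->b; bb->a

  | bbaa => aaa => ba
  | bbbab => abab => bab => bb => a
  | aaab => bab => bb => a
  | ababaabbbb => babaabbbb => bbaabbbb => aaabbbb => babbbb => bbbbb => abbb => bbb => ab => b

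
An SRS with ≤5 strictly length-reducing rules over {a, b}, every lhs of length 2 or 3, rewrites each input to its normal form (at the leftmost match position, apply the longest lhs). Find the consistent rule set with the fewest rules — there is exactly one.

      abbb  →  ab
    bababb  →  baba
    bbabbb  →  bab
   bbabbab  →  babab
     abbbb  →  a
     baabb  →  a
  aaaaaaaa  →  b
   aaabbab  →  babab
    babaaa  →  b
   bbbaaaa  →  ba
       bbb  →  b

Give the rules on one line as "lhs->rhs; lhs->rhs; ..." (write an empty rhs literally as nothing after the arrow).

aa->b; baa->a; bb->; bba->ba

  | abbb => ab
  | bababb => baba
  | bbabbb => babbb => bab
  | bbabbab => babbab => babab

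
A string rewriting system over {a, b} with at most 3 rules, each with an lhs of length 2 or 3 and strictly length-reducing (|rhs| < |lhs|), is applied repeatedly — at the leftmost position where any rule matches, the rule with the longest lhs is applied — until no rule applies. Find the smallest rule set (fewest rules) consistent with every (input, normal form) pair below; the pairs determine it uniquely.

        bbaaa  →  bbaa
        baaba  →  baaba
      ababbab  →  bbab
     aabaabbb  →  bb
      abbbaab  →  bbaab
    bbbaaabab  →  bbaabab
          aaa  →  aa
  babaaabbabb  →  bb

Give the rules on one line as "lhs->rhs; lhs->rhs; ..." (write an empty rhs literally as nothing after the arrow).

  | bbaaa => bbaa
  | baaba
  | ababbab => abbbab => bbbab => bbab
  | aabaabbb => aababbb => aabbbb => abbbb => bbbb => bbb => bb

aaa->aa; abb->bb; bbb->bb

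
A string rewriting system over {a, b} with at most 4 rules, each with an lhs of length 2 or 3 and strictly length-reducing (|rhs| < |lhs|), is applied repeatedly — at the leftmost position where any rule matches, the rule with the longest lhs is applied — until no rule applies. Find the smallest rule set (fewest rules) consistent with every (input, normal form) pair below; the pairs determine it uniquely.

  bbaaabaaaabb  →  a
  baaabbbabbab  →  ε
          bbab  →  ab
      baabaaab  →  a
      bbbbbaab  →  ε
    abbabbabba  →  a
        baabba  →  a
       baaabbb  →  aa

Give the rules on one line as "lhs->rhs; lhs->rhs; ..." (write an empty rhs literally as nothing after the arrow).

  | bbaaabaaaabb => baaabaaaabb => aaabaaaabb => aaaaabb => aaab => a
  | baaabbbabbab => aaabbbabbab => abbabbab => aaabbab => abab => aab => ε
  | bbab => bab => ab
  | baabaaab => aabaaab => aaab => a

aab->; abb->aa; ba->a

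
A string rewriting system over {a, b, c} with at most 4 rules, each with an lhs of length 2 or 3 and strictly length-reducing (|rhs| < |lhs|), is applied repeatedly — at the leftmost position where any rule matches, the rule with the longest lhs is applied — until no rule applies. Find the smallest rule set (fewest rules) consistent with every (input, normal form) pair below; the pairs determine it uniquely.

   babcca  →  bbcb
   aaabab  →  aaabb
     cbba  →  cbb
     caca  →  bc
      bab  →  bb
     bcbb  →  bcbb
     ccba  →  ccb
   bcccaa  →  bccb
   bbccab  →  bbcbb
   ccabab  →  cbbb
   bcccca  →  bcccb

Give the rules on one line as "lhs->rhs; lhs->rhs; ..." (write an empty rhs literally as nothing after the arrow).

ba->b; bca->bc; ca->b

  | babcca => bbcca => bbcb
  | aaabab => aaabb
  | cbba => cbb
  | caca => bca => bc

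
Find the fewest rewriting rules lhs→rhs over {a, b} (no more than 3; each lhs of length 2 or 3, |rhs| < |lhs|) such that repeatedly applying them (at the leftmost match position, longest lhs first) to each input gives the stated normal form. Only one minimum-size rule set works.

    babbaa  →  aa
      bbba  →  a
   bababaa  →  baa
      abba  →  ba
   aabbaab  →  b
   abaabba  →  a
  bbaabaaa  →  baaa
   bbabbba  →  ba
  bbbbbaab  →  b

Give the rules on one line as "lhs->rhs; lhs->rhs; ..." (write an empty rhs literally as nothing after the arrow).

  | babbaa => bbbaa => aa
  | bbba => a
  | bababaa => bbabaa => babaa => bbaa => baa
  | abba => bba => ba

ab->b; bb->b; bbb->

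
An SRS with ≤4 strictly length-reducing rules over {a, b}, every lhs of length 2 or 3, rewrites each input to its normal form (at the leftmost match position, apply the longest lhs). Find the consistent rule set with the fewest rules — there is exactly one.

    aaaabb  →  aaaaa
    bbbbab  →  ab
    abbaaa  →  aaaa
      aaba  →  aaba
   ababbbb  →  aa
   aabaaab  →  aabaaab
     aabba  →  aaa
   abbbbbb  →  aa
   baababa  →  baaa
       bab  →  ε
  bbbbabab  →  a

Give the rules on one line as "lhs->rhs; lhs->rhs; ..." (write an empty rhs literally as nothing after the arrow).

bab->; bb->a; bba->a; bbb->bb

  | aaaabb => aaaaa
  | bbbbab => bbbab => bbab => ab
  | abbaaa => aaaa
  | aaba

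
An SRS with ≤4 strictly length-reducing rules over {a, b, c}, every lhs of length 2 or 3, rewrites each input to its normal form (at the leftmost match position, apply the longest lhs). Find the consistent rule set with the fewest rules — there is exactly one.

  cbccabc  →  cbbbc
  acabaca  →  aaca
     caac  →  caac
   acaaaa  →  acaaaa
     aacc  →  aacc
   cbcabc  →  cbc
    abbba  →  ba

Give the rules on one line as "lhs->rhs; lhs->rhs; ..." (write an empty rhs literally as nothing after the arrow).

  | cbccabc => cbbbc
  | acabaca => aaca
  | caac
  | acaaaa

abb->; cab->; cca->b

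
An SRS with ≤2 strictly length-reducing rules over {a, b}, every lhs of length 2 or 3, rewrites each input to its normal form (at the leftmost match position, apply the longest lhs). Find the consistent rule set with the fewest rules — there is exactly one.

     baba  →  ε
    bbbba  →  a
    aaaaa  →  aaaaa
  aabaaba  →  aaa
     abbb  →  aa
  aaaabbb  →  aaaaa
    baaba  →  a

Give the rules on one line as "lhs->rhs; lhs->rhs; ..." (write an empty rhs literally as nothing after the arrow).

ba->; bbb->a

  | baba => ba => ε
  | bbbba => aba => a
  | aaaaa
  | aabaaba => aaaba => aaa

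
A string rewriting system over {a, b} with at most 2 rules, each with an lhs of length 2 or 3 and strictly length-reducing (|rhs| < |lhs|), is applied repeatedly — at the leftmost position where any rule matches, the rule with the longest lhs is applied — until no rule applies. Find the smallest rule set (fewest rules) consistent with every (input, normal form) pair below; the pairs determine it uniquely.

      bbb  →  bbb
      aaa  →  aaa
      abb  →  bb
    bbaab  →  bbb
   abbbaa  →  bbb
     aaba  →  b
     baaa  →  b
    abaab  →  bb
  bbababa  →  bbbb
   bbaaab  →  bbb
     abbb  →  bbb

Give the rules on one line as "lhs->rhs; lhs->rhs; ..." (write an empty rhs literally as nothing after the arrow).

  | bbb
  | aaa
  | abb => bb
  | bbaab => bbab => bbb

ab->b; ba->b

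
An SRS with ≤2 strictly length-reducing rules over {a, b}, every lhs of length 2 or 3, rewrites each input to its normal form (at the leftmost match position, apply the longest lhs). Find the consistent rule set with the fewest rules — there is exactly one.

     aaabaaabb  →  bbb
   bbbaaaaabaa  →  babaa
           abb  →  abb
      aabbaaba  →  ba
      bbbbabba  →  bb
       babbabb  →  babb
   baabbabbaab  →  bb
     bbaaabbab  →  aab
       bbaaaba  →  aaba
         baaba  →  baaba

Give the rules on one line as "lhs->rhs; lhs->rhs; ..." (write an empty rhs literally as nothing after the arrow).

  | aaabaaabb => baaabb => bbb
  | bbbaaaaabaa => baaaabaa => babaa
  | abb
  | aabbaaba => aaaba => ba

aaa->; bba->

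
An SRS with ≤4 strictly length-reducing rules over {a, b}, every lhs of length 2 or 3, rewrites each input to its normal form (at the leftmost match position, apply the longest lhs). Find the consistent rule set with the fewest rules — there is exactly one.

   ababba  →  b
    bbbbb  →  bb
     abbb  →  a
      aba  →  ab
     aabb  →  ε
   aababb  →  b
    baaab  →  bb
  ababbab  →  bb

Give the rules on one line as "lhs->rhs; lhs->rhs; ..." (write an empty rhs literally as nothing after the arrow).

  | ababba => abbba => aa => b
  | bbbbb => bb
  | abbb => a
  | aba => ab

aa->b; ba->b; bbb->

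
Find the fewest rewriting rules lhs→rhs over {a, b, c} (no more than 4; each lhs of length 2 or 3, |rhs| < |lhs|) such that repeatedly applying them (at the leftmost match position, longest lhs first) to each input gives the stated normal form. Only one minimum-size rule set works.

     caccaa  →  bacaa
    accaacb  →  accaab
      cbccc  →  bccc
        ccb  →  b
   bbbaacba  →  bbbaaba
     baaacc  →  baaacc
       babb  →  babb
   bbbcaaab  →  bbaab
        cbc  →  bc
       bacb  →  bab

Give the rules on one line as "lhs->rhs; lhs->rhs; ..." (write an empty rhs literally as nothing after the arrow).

  | caccaa => bacaa
  | accaacb => accaab
  | cbccc => bccc
  | ccb => cb => b

bca->; cac->ba; cb->b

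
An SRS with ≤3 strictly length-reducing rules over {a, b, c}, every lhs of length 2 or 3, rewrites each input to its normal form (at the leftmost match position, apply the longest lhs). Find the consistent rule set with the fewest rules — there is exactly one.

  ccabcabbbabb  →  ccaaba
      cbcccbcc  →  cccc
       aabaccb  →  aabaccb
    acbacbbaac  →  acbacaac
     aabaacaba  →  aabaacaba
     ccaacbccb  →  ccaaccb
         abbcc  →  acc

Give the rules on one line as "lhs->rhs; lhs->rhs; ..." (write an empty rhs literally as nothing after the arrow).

  | ccabcabbbabb => ccaabbbabb => ccaababb => ccaaba
  | cbcccbcc => cccbcc => cccc
  | aabaccb
  | acbacbbaac => acbacaac

bb->; bc->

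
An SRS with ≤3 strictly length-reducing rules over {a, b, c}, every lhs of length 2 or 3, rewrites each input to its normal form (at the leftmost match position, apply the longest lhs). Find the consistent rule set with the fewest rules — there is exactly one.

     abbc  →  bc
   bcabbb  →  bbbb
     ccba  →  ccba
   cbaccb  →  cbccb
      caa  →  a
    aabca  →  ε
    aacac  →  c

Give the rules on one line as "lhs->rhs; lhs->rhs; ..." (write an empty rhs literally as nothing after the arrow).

ab->; ac->c; ca->

  | abbc => bc
  | bcabbb => bbbb
  | ccba
  | cbaccb => cbccb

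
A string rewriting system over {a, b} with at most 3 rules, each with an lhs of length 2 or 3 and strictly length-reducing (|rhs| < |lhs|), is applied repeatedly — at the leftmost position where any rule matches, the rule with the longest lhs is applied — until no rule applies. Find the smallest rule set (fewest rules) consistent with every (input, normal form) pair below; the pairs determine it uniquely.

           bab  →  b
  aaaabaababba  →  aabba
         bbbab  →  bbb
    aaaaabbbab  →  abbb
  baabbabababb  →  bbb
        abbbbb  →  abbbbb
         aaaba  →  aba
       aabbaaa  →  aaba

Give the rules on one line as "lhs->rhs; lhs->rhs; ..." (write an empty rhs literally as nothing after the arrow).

  | bab => b
  | aaaabaababba => aabaababba => aababba => aabba
  | bbbab => bbb
  | aaaaabbbab => aaabbbab => abbbab => abbb

aaa->a; baa->; bab->b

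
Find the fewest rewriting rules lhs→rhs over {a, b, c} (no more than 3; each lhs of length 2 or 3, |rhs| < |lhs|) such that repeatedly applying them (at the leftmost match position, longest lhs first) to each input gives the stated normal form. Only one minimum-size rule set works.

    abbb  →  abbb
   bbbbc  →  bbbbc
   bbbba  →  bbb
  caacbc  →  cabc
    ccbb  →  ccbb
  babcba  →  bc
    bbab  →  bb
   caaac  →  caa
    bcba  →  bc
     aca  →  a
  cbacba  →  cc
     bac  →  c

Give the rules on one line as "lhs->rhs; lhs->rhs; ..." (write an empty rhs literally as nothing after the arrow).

  | abbb
  | bbbbc
  | bbbba => bbb
  | caacbc => cabc

ac->; ba->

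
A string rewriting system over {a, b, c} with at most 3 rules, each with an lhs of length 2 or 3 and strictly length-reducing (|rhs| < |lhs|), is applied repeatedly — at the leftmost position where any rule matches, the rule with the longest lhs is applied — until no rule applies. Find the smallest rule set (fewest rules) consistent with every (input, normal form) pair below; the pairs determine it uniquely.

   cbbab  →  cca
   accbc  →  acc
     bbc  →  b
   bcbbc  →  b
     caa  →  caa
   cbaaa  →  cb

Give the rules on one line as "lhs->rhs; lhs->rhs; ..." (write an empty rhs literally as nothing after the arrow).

ba->b; bbb->ca; bc->

  | cbbab => cbbb => cca
  | accbc => acc
  | bbc => b
  | bcbbc => bbc => b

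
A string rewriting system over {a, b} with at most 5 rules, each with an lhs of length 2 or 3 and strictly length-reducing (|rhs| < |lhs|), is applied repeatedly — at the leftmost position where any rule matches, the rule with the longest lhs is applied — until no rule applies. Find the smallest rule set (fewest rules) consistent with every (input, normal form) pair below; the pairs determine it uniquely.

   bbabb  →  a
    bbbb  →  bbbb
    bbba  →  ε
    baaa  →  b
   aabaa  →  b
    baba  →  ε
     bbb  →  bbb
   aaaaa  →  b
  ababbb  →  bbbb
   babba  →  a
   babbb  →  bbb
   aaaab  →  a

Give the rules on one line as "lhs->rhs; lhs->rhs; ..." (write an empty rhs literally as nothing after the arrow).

  | bbabb => abb => ab => a
  | bbbb
  | bbba => ba => ε
  | baaa => aa => b

aa->b; ab->a; ba->; bba->a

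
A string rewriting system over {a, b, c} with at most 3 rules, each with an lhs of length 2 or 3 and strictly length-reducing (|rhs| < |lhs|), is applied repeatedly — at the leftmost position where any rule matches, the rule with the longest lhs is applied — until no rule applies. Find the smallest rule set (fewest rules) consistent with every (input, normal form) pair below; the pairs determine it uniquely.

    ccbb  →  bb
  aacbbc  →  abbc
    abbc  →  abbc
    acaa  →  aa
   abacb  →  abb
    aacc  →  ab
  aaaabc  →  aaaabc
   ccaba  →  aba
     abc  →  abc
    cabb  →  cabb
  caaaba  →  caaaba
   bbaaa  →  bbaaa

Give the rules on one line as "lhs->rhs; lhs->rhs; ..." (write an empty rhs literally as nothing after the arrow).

  | ccbb => bb
  | aacbbc => abbc
  | abbc
  | acaa => aa

ac->; acc->b; cc->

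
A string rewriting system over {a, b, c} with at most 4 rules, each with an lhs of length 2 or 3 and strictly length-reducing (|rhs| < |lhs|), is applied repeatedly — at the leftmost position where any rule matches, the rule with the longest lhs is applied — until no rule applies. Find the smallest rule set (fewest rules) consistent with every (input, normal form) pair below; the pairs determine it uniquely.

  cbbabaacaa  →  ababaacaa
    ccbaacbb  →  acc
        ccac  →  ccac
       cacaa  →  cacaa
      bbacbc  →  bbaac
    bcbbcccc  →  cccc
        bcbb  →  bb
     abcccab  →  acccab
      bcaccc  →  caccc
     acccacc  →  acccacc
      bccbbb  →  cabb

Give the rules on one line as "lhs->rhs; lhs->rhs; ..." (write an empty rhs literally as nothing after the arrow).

  | cbbabaacaa => ababaacaa
  | ccbaacbb => caaacbb => caaaab => caabc => cbcc => acc
  | ccac
  | cacaa

aab->bc; bc->c; bcb->b; cb->a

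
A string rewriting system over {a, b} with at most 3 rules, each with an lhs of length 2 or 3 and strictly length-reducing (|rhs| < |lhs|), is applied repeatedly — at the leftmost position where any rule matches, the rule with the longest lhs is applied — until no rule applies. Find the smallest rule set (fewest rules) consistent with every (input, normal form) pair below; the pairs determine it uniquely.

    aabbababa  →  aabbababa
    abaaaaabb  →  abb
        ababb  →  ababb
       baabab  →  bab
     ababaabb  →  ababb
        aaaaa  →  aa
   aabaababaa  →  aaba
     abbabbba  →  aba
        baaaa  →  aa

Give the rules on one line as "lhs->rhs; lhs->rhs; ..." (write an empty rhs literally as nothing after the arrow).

  | aabbababa
  | abaaaaabb => aaaabb => abb
  | ababb
  | baabab => bab

aaa->; baa->; bbb->a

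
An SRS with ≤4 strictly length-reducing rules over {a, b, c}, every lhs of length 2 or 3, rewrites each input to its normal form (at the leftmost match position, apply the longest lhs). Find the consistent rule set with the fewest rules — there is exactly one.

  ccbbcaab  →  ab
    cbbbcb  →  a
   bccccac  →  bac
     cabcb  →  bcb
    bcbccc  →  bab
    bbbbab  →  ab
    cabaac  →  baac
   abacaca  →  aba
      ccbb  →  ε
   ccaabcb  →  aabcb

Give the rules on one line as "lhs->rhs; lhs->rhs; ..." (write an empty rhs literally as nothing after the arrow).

  | ccbbcaab => bbcaab => caab => ab
  | cbbbcb => cbcb => abb => a
  | bccccac => bccac => bac
  | cabcb => bcb

bb->; ca->; cbc->ab; cc->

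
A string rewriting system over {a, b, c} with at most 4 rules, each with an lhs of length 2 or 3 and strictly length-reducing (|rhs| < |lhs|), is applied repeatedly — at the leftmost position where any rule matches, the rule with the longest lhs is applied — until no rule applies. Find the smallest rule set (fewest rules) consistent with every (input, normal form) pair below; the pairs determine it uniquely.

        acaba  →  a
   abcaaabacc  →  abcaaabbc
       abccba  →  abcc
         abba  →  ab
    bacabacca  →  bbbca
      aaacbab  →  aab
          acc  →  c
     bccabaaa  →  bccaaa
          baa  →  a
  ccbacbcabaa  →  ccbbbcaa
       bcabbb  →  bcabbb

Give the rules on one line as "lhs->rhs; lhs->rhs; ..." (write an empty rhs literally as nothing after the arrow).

ac->; ba->; bac->bb

  | acaba => aba => a
  | abcaaabacc => abcaaabbc
  | abccba => abcc
  | abba => ab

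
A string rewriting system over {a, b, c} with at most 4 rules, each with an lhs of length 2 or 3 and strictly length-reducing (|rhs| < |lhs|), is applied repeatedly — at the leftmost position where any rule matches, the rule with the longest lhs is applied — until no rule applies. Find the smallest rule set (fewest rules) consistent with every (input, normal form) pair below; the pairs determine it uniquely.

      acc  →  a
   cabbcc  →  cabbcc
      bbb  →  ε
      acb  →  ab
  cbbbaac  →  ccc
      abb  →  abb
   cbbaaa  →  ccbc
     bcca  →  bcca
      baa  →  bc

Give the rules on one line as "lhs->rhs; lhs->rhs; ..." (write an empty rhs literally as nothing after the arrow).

aa->c; ac->a; bba->cb; bbb->

  | acc => ac => a
  | cabbcc
  | bbb => ε
  | acb => ab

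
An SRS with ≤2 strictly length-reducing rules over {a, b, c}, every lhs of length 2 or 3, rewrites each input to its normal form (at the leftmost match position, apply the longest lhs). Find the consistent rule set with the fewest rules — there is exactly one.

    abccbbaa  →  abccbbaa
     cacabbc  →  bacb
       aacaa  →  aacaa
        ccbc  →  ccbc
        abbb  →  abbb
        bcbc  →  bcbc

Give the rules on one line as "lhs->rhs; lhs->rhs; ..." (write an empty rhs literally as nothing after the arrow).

  | abccbbaa
  | cacabbc => babbc => bacb
  | aacaa
  | ccbc

bbc->cb; cac->b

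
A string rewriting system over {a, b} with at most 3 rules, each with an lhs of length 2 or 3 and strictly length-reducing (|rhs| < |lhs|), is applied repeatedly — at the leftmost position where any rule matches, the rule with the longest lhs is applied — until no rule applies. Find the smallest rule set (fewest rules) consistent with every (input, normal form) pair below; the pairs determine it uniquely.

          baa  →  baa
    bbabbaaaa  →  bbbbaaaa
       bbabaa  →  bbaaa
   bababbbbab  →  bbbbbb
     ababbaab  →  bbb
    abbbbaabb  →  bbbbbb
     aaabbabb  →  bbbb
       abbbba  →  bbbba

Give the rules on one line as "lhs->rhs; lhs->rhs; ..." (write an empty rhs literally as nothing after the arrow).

ab->b; aba->aa

  | baa
  | bbabbaaaa => bbbbaaaa
  | bbabaa => bbaaa
  | bababbbbab => baabbbbab => babbbbab => bbbbbab => bbbbbb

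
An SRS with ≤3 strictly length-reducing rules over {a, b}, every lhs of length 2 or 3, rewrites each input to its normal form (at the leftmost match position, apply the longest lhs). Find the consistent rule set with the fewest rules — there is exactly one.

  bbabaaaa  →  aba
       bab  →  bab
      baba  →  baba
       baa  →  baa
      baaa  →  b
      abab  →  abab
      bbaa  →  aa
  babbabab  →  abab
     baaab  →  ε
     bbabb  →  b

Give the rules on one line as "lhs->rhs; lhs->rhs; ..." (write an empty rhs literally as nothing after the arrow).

  | bbabaaaa => abaaaa => aba
  | bab
  | baba
  | baa

aaa->; abb->b; bb->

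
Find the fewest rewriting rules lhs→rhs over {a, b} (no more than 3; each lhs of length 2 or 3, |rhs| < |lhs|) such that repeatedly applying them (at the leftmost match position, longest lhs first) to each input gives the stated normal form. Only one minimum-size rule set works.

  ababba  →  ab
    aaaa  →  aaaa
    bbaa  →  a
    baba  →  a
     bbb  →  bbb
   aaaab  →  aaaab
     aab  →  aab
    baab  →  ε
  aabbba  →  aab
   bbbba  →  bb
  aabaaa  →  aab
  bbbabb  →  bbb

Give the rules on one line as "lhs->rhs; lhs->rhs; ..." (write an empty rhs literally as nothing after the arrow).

ba->b; bab->; bba->

  | ababba => aba => ab
  | aaaa
  | bbaa => a
  | baba => a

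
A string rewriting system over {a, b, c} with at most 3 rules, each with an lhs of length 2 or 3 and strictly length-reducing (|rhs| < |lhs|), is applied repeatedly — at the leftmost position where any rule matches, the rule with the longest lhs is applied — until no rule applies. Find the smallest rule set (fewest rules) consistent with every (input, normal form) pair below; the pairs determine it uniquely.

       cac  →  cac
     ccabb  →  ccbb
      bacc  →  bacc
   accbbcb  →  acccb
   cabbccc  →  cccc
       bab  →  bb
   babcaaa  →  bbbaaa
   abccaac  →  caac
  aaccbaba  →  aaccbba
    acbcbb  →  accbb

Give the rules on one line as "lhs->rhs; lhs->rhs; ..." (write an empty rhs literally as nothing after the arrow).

ab->b; abc->bb; bc->c

  | cac
  | ccabb => ccbb
  | bacc
  | accbbcb => accbcb => acccb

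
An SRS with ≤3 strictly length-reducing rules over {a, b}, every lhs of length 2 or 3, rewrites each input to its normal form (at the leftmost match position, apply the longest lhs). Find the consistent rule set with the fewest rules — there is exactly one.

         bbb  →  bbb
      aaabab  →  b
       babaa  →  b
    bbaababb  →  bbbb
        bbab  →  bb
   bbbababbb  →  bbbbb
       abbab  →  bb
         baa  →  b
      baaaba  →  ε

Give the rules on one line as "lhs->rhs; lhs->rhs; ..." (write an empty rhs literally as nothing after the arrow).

  | bbb
  | aaabab => aabab => abab => bab => b
  | babaa => baa => b
  | bbaababb => bbbabb => bbbb

ab->b; ba->; baa->b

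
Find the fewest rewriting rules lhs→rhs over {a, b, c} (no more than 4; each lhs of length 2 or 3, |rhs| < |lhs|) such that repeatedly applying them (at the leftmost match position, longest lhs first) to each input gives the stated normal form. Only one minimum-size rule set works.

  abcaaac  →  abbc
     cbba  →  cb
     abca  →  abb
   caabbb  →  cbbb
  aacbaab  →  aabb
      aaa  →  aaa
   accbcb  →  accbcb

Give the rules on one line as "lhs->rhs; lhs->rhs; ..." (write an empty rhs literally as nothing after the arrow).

ba->; ca->b; caa->c

  | abcaaac => abcac => abbc
  | cbba => cb
  | abca => abb
  | caabbb => cbbb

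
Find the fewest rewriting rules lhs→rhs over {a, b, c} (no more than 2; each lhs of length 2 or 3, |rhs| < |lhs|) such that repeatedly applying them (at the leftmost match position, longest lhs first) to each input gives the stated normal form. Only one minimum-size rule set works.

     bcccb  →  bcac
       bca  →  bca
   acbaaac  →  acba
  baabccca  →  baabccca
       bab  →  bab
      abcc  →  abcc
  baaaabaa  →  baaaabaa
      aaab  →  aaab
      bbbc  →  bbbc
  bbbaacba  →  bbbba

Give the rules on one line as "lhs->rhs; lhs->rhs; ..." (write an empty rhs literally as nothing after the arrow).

  | bcccb => bcac
  | bca
  | acbaaac => acba
  | baabccca

aac->; ccb->ac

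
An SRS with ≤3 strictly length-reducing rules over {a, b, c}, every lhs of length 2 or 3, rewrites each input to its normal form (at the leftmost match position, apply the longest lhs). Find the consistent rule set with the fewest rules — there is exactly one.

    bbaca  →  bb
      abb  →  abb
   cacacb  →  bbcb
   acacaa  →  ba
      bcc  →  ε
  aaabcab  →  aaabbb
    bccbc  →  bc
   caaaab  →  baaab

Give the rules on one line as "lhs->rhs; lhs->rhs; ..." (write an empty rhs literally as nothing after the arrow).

aca->; bcc->; ca->b

  | bbaca => bb
  | abb
  | cacacb => bcacb => bbcb
  | acacaa => caa => ba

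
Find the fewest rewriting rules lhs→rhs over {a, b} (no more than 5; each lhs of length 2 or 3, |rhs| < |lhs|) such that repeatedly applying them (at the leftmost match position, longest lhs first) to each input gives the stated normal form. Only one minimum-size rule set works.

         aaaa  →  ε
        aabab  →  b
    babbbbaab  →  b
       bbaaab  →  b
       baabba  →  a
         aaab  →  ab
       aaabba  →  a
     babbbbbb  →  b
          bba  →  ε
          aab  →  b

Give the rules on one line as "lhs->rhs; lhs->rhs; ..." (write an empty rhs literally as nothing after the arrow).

aa->; ba->; bb->b; bbb->ab

  | aaaa => aa => ε
  | aabab => bab => b
  | babbbbaab => bbbbaab => abbaab => abaab => aab => b
  | bbaaab => baaab => aab => b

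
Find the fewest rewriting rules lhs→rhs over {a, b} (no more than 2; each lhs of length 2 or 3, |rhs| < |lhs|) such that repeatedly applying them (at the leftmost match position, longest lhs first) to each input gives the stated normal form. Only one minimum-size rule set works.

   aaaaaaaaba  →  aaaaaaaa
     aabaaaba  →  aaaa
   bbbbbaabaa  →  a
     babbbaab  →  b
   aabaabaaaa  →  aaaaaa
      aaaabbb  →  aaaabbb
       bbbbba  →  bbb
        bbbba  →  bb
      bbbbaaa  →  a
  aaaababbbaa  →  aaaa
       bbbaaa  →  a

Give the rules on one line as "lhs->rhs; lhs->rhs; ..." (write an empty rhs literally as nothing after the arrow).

ba->; bba->

  | aaaaaaaaba => aaaaaaaa
  | aabaaaba => aaaaba => aaaa
  | bbbbbaabaa => bbbabaa => bbaa => a
  | babbbaab => bbbaab => bab => b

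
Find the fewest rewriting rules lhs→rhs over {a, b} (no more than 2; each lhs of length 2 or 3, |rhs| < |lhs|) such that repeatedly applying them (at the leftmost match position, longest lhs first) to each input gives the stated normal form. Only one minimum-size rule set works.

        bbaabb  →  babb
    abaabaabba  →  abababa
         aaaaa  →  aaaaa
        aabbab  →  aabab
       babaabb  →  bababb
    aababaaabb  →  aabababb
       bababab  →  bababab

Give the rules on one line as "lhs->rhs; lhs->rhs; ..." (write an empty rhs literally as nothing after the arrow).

baa->ba; bba->ba

  | bbaabb => baabb => babb
  | abaabaabba => ababaabba => abababba => abababa
  | aaaaa
  | aabbab => aabab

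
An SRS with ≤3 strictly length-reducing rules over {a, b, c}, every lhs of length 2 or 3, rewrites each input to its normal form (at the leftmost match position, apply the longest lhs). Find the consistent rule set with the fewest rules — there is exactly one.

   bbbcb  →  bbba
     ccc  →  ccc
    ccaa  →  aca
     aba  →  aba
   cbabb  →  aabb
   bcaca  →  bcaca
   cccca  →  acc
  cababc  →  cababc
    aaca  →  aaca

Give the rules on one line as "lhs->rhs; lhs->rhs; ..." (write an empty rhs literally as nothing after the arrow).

cb->a; cca->ac

  | bbbcb => bbba
  | ccc
  | ccaa => aca
  | aba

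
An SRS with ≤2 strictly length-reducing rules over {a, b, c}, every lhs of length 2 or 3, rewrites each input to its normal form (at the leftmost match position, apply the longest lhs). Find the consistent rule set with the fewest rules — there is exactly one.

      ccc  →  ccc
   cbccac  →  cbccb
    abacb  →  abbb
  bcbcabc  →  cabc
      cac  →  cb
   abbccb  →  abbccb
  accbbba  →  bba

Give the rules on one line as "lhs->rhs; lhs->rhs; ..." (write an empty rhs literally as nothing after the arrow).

  | ccc
  | cbccac => cbccb
  | abacb => abbb
  | bcbcabc => cabc

ac->b; bcb->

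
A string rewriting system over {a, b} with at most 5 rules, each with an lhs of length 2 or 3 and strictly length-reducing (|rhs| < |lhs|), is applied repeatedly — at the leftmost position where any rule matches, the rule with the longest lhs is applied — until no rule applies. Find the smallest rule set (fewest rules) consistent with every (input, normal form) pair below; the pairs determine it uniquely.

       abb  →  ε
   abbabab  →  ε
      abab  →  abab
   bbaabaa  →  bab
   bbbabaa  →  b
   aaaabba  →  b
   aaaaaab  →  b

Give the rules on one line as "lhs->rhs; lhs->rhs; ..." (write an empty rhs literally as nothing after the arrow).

aa->; bb->a; bba->b; bbb->a

  | abb => aa => ε
  | abbabab => abbab => abb => aa => ε
  | abab
  | bbaabaa => babaa => bab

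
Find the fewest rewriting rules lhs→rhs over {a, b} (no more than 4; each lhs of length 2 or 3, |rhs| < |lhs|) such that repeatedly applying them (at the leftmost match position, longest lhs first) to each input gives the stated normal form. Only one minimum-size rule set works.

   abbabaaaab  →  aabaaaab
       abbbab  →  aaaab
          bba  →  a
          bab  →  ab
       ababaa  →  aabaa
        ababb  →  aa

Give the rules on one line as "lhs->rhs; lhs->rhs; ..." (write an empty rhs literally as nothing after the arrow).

  | abbabaaaab => aabaaaab
  | abbbab => aaaab
  | bba => a
  | bab => ab

bab->ab; bb->; bbb->aa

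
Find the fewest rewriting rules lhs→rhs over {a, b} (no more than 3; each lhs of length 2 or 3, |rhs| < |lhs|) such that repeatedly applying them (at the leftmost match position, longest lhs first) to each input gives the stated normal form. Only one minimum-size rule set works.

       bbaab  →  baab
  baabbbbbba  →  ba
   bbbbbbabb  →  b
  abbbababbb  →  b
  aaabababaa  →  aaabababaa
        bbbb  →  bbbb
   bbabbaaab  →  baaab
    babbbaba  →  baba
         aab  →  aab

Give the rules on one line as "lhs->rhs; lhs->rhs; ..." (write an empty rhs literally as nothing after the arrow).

abb->; bba->ba

  | bbaab => baab
  | baabbbbbba => babbbba => bbba => bba => ba
  | bbbbbbabb => bbbbbabb => bbbbabb => bbbabb => bbabb => babb => b
  | abbbababbb => bababbb => babb => b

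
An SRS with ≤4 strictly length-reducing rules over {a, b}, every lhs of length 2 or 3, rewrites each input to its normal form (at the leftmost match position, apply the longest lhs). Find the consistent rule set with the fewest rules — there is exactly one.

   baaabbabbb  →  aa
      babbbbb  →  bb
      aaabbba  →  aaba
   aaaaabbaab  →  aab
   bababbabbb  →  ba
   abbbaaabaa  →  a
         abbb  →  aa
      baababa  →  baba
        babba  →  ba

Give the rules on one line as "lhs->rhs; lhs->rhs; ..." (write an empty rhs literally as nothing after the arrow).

  | baaabbabbb => abbabbb => abbb => aa
  | babbbbb => baabb => bb
  | aaabbba => abbbba => aaba
  | aaaaabbaab => abaabbaab => abbaab => aab

aaa->ab; baa->; bba->; bbb->a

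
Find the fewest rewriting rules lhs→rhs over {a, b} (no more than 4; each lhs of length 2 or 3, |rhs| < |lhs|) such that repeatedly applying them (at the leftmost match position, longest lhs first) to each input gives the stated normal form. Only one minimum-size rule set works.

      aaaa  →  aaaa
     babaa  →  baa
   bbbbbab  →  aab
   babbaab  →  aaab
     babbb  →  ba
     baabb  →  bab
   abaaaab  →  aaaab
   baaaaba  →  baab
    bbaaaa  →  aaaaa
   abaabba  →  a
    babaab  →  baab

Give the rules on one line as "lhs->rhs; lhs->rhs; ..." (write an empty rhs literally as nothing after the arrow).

aba->bb; abb->b; bb->a; bbb->ba

  | aaaa
  | babaa => bbba => baa
  | bbbbbab => babbab => bbab => aab
  | babbaab => bbaab => aaab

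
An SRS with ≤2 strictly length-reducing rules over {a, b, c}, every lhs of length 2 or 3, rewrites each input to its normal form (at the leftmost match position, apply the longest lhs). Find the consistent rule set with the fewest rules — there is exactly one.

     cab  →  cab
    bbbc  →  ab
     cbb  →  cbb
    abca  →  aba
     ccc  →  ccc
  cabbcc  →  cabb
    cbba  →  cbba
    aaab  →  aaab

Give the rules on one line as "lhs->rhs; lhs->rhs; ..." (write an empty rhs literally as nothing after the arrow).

bbb->ab; bc->b

  | cab
  | bbbc => abc => ab
  | cbb
  | abca => aba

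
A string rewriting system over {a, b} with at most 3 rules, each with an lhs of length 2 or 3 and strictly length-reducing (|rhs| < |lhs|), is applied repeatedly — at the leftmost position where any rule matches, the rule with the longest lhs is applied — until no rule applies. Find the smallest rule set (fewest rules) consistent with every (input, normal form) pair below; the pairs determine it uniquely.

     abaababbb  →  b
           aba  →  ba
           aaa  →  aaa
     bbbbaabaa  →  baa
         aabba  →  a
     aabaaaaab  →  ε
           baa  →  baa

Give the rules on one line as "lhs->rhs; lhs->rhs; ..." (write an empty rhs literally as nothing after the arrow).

  | abaababbb => baababbb => bababbb => bbabbb => abbb => bbb => b
  | aba => ba
  | aaa
  | bbbbaabaa => bbaabaa => aabaa => abaa => baa

ab->b; bb->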